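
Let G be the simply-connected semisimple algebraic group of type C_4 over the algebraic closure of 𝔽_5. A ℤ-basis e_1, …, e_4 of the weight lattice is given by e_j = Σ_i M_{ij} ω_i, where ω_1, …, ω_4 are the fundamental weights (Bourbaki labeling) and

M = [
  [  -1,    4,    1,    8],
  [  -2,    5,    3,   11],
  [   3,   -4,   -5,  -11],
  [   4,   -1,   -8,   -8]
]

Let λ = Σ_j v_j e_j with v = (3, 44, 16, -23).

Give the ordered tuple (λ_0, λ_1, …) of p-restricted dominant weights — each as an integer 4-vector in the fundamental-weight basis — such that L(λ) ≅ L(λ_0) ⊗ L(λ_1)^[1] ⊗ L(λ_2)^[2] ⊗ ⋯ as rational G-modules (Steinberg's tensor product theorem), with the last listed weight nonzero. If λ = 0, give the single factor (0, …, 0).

((0, 4, 1, 4), (1, 1, 1, 4))

ω-coordinates c = M·v, v = (3, 44, 16, -23):
  c_1 = -1*3 + 4*44 + 1*16 + 8*-23 = 5
  c_2 = -2*3 + 5*44 + 3*16 + 11*-23 = 9
  c_3 = 3*3 + -4*44 + -5*16 + -11*-23 = 6
  c_4 = 4*3 + -1*44 + -8*16 + -8*-23 = 24
p = 5; digits c_i = Σ_j d_{ij}·5^j, 0 ≤ d_{ij} < 5:
  c_1 = 5 = 0·5^0 + 1·5^1
  c_2 = 9 = 4·5^0 + 1·5^1
  c_3 = 6 = 1·5^0 + 1·5^1
  c_4 = 24 = 4·5^0 + 4·5^1
p-restricted factor λ_0 = (0, 4, 1, 4)
p-restricted factor λ_1 = (1, 1, 1, 4)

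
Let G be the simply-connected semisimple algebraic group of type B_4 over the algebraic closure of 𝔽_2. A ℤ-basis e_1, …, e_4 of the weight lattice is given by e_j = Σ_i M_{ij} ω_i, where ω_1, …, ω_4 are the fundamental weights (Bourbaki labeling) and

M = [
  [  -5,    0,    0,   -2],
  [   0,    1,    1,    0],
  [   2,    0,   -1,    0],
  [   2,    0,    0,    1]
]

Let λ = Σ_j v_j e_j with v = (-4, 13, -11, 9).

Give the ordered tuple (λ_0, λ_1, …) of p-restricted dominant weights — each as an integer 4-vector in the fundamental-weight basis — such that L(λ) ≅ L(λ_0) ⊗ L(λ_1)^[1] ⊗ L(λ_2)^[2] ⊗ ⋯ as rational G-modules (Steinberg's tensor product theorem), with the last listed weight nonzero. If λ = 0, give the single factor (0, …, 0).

Converting to the ω-basis (c_i = row i of M dotted with v = (-4, 13, -11, 9)):
  c_1 = (-5)·(-4) + 0·13 + (0)·(-11) + (-2)·(9) = 2
  c_2 = (0)·(-4) + 1·13 + (1)·(-11) + 0·9 = 2
  c_3 = (2)·(-4) + 0·13 + (-1)·(-11) + 0·9 = 3
  c_4 = (2)·(-4) + 0·13 + (0)·(-11) + 1·9 = 1
Base-2 expansion of each c_i:
  c_1 = 2 = 0·2^0 + 1·2^1
  c_2 = 2 = 0·2^0 + 1·2^1
  c_3 = 3 = 1·2^0 + 1·2^1
  c_4 = 1 = 1·2^0
p-restricted factor λ_0 = (0, 0, 1, 1)
p-restricted factor λ_1 = (1, 1, 1, 0)

((0, 0, 1, 1), (1, 1, 1, 0))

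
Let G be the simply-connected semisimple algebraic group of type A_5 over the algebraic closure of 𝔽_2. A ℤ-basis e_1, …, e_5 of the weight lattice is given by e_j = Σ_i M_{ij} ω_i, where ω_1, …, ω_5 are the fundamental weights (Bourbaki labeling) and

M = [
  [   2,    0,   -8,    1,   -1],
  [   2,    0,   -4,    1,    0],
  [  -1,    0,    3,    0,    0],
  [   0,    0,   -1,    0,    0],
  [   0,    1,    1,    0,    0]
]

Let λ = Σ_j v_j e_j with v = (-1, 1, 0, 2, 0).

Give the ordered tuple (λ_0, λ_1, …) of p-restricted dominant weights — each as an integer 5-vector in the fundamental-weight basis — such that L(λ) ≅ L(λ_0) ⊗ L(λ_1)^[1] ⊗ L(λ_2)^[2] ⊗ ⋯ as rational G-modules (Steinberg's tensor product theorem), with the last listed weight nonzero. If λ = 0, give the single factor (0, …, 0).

((0, 0, 1, 0, 1),)

In the fundamental-weight basis, λ has coordinates c = M·v (v = (-1, 1, 0, 2, 0)):
  c_1 = (2)·(-1) + 0·1 + (-8)·(0) + 1·2 + (-1)·(0) = 0
  c_2 = (2)·(-1) + 0·1 + (-4)·(0) + 1·2 + 0·0 = 0
  c_3 = (-1)·(-1) + 0·1 + 3·0 + 0·2 + 0·0 = 1
  c_4 = (0)·(-1) + 0·1 + (-1)·(0) + 0·2 + 0·0 = 0
  c_5 = (0)·(-1) + 1·1 + 1·0 + 0·2 + 0·0 = 1
Expand coordinatewise in base 2:
  c_1 = 0
  c_2 = 0
  c_3 = 1 = 1·2^0
  c_4 = 0
  c_5 = 1 = 1·2^0
Factor λ_0 = (0, 0, 1, 0, 1)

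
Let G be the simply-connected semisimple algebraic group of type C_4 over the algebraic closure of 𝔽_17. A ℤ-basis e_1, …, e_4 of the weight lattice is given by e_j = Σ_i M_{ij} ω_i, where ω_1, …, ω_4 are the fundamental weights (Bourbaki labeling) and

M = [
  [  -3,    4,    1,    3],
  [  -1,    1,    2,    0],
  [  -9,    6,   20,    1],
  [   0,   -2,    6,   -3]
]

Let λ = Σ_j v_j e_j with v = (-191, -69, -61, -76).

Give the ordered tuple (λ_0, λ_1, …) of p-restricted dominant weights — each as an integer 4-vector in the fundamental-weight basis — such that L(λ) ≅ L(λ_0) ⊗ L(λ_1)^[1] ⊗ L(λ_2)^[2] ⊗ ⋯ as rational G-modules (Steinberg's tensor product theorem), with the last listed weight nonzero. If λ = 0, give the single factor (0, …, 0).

((8, 0, 9, 0),)

In the fundamental-weight basis, λ has coordinates c = M·v (v = (-191, -69, -61, -76)):
  c_1 = (-3)·(-191) + (4)·(-69) + (1)·(-61) + (3)·(-76) = 8
  c_2 = (-1)·(-191) + (1)·(-69) + (2)·(-61) + (0)·(-76) = 0
  c_3 = (-9)·(-191) + (6)·(-69) + (20)·(-61) + (1)·(-76) = 9
  c_4 = (0)·(-191) + (-2)·(-69) + (6)·(-61) + (-3)·(-76) = 0
Expand coordinatewise in base 17:
  c_1 = 8 = 8·17^0
  c_2 = 0
  c_3 = 9 = 9·17^0
  c_4 = 0
λ_0 = (8, 0, 9, 0)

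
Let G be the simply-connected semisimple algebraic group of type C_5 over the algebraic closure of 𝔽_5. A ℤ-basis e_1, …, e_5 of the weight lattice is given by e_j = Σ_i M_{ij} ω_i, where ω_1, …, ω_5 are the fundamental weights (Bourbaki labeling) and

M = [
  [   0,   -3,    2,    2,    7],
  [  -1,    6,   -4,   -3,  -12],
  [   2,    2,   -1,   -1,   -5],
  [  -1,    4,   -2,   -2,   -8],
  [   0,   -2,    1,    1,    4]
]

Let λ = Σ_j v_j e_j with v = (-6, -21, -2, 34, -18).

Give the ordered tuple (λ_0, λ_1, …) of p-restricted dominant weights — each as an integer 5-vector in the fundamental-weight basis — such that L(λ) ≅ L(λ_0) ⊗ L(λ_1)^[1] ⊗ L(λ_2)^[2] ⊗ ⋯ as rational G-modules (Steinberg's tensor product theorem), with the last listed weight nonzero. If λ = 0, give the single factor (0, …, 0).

((1, 2, 4, 2, 2),)

Converting to the ω-basis (c_i = row i of M dotted with v = (-6, -21, -2, 34, -18)):
  c_1 = 0*-6 + -3*-21 + 2*-2 + 2*34 + 7*-18 = 1
  c_2 = -1*-6 + 6*-21 + -4*-2 + -3*34 + -12*-18 = 2
  c_3 = 2*-6 + 2*-21 + -1*-2 + -1*34 + -5*-18 = 4
  c_4 = -1*-6 + 4*-21 + -2*-2 + -2*34 + -8*-18 = 2
  c_5 = 0*-6 + -2*-21 + 1*-2 + 1*34 + 4*-18 = 2
p = 5; digits c_i = Σ_j d_{ij}·5^j, 0 ≤ d_{ij} < 5:
  c_1 = 1 = 1·5^0
  c_2 = 2 = 2·5^0
  c_3 = 4 = 4·5^0
  c_4 = 2 = 2·5^0
  c_5 = 2 = 2·5^0
p-restricted factor λ_0 = (1, 2, 4, 2, 2)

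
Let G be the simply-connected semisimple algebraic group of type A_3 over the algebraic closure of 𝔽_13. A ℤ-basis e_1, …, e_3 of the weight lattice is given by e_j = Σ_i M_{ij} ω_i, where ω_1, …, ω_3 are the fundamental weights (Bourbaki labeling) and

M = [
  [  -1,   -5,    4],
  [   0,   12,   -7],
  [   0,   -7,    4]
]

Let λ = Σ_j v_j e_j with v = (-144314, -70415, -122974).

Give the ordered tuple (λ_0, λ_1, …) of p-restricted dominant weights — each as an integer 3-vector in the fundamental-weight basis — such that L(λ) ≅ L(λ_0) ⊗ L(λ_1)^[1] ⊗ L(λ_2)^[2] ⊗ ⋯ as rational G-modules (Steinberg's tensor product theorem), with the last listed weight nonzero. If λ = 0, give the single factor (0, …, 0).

((8, 4, 8), (7, 9, 12), (0, 2, 5), (2, 7, 0))

ω-coordinates c = M·v, v = (-144314, -70415, -122974):
  c_1 = -1*-144314 + -5*-70415 + 4*-122974 = 4493
  c_2 = 0*-144314 + 12*-70415 + -7*-122974 = 15838
  c_3 = 0*-144314 + -7*-70415 + 4*-122974 = 1009
Expand coordinatewise in base 13:
  c_1 = 4493 = 8·13^0 + 7·13^1 + 0·13^2 + 2·13^3
  c_2 = 15838 = 4·13^0 + 9·13^1 + 2·13^2 + 7·13^3
  c_3 = 1009 = 8·13^0 + 12·13^1 + 5·13^2
Factor λ_0 = (8, 4, 8)
Factor λ_1 = (7, 9, 12)
Factor λ_2 = (0, 2, 5)
Factor λ_3 = (2, 7, 0)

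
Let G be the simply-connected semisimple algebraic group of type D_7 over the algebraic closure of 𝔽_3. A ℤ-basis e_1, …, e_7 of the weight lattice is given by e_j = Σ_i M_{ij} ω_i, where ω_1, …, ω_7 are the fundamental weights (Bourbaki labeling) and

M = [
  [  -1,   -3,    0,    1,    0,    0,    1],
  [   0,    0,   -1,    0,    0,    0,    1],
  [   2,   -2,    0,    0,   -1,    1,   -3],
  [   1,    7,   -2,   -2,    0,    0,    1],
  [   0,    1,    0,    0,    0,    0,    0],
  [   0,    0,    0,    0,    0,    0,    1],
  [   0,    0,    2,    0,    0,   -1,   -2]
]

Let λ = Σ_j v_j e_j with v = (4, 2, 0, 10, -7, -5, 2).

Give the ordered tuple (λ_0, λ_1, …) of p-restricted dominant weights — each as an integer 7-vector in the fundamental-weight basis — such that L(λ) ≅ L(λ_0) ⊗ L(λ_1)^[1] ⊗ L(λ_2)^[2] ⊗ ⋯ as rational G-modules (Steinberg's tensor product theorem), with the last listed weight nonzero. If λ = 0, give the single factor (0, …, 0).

In the fundamental-weight basis, λ has coordinates c = M·v (v = (4, 2, 0, 10, -7, -5, 2)):
  c_1 = -1*4 + -3*2 + 0*0 + 1*10 + 0*-7 + 0*-5 + 1*2 = 2
  c_2 = 0*4 + 0*2 + -1*0 + 0*10 + 0*-7 + 0*-5 + 1*2 = 2
  c_3 = 2*4 + -2*2 + 0*0 + 0*10 + -1*-7 + 1*-5 + -3*2 = 0
  c_4 = 1*4 + 7*2 + -2*0 + -2*10 + 0*-7 + 0*-5 + 1*2 = 0
  c_5 = 0*4 + 1*2 + 0*0 + 0*10 + 0*-7 + 0*-5 + 0*2 = 2
  c_6 = 0*4 + 0*2 + 0*0 + 0*10 + 0*-7 + 0*-5 + 1*2 = 2
  c_7 = 0*4 + 0*2 + 2*0 + 0*10 + 0*-7 + -1*-5 + -2*2 = 1
Expand coordinatewise in base 3:
  c_1 = 2 = 2·3^0
  c_2 = 2 = 2·3^0
  c_3 = 0
  c_4 = 0
  c_5 = 2 = 2·3^0
  c_6 = 2 = 2·3^0
  c_7 = 1 = 1·3^0
λ_0 = (2, 2, 0, 0, 2, 2, 1)

((2, 2, 0, 0, 2, 2, 1),)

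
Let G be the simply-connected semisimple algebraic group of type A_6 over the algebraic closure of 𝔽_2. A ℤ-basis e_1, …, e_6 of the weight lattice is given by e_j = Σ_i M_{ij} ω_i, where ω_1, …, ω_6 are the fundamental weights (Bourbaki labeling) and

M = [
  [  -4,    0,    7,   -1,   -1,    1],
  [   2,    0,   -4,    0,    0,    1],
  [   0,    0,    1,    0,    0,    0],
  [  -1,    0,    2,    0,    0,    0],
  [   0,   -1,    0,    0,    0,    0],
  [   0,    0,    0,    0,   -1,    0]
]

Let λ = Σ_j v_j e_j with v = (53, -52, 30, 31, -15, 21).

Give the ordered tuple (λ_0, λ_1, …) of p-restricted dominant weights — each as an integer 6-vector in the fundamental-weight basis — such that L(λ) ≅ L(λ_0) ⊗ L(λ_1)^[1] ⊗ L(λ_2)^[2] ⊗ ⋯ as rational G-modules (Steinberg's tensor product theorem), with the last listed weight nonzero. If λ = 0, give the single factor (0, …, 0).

((1, 1, 0, 1, 0, 1), (1, 1, 1, 1, 0, 1), (0, 1, 1, 1, 1, 1), (0, 0, 1, 0, 0, 1), (0, 0, 1, 0, 1, 0), (0, 0, 0, 0, 1, 0))

Compute c_i = Σ_j M_{ij} v_j with v = (53, -52, 30, 31, -15, 21):
  c_1 = (-4)·(53) + (0)·(-52) + 7·30 + (-1)·(31) + (-1)·(-15) + 1·21 = 3
  c_2 = 2·53 + (0)·(-52) + (-4)·(30) + 0·31 + (0)·(-15) + 1·21 = 7
  c_3 = 0·53 + (0)·(-52) + 1·30 + 0·31 + (0)·(-15) + 0·21 = 30
  c_4 = (-1)·(53) + (0)·(-52) + 2·30 + 0·31 + (0)·(-15) + 0·21 = 7
  c_5 = 0·53 + (-1)·(-52) + 0·30 + 0·31 + (0)·(-15) + 0·21 = 52
  c_6 = 0·53 + (0)·(-52) + 0·30 + 0·31 + (-1)·(-15) + 0·21 = 15
Base-2 expansion of each c_i:
  c_1 = 3 = 1·2^0 + 1·2^1
  c_2 = 7 = 1·2^0 + 1·2^1 + 1·2^2
  c_3 = 30 = 0·2^0 + 1·2^1 + 1·2^2 + 1·2^3 + 1·2^4
  c_4 = 7 = 1·2^0 + 1·2^1 + 1·2^2
  c_5 = 52 = 0·2^0 + 0·2^1 + 1·2^2 + 0·2^3 + 1·2^4 + 1·2^5
  c_6 = 15 = 1·2^0 + 1·2^1 + 1·2^2 + 1·2^3
λ_0 = (1, 1, 0, 1, 0, 1)
λ_1 = (1, 1, 1, 1, 0, 1)
λ_2 = (0, 1, 1, 1, 1, 1)
λ_3 = (0, 0, 1, 0, 0, 1)
λ_4 = (0, 0, 1, 0, 1, 0)
λ_5 = (0, 0, 0, 0, 1, 0)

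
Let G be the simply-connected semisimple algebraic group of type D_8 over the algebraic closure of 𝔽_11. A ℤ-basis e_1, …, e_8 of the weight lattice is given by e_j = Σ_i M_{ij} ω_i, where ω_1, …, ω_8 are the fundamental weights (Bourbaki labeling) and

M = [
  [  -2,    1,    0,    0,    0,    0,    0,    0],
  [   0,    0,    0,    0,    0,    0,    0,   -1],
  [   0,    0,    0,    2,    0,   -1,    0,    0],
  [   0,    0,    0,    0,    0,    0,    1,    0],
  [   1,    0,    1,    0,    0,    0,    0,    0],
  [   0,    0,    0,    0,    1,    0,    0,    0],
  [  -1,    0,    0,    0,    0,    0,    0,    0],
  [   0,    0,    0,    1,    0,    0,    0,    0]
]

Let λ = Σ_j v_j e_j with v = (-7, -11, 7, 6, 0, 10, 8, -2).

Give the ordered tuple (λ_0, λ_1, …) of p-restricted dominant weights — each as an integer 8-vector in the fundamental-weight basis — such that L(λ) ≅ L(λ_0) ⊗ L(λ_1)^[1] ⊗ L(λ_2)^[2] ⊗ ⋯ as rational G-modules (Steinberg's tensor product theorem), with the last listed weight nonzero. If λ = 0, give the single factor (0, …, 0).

((3, 2, 2, 8, 0, 0, 7, 6),)

Converting to the ω-basis (c_i = row i of M dotted with v = (-7, -11, 7, 6, 0, 10, 8, -2)):
  c_1 = (-2)·(-7) + (1)·(-11) + 0·7 + 0·6 + 0·0 + 0·10 + 0·8 + (0)·(-2) = 3
  c_2 = (0)·(-7) + (0)·(-11) + 0·7 + 0·6 + 0·0 + 0·10 + 0·8 + (-1)·(-2) = 2
  c_3 = (0)·(-7) + (0)·(-11) + 0·7 + 2·6 + 0·0 + (-1)·(10) + 0·8 + (0)·(-2) = 2
  c_4 = (0)·(-7) + (0)·(-11) + 0·7 + 0·6 + 0·0 + 0·10 + 1·8 + (0)·(-2) = 8
  c_5 = (1)·(-7) + (0)·(-11) + 1·7 + 0·6 + 0·0 + 0·10 + 0·8 + (0)·(-2) = 0
  c_6 = (0)·(-7) + (0)·(-11) + 0·7 + 0·6 + 1·0 + 0·10 + 0·8 + (0)·(-2) = 0
  c_7 = (-1)·(-7) + (0)·(-11) + 0·7 + 0·6 + 0·0 + 0·10 + 0·8 + (0)·(-2) = 7
  c_8 = (0)·(-7) + (0)·(-11) + 0·7 + 1·6 + 0·0 + 0·10 + 0·8 + (0)·(-2) = 6
Base-11 expansion of each c_i:
  c_1 = 3 = 3·11^0
  c_2 = 2 = 2·11^0
  c_3 = 2 = 2·11^0
  c_4 = 8 = 8·11^0
  c_5 = 0
  c_6 = 0
  c_7 = 7 = 7·11^0
  c_8 = 6 = 6·11^0
Factor λ_0 = (3, 2, 2, 8, 0, 0, 7, 6)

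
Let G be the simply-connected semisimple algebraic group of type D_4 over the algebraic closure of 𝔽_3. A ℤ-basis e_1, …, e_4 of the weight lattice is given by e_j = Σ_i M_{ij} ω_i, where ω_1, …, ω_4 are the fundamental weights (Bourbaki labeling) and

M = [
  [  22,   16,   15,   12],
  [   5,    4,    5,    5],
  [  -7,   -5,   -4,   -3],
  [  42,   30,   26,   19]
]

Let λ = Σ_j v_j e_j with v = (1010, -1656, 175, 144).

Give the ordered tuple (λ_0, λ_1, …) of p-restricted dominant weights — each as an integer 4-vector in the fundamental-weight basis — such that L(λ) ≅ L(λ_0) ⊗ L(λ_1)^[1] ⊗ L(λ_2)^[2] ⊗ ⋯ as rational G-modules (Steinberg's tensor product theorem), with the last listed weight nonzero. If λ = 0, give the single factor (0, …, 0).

((2, 0, 0, 2), (1, 1, 2, 2), (2, 2, 2, 2), (2, 0, 2, 0))

ω-coordinates c = M·v, v = (1010, -1656, 175, 144):
  c_1 = 22*1010 + 16*-1656 + 15*175 + 12*144 = 77
  c_2 = 5*1010 + 4*-1656 + 5*175 + 5*144 = 21
  c_3 = -7*1010 + -5*-1656 + -4*175 + -3*144 = 78
  c_4 = 42*1010 + 30*-1656 + 26*175 + 19*144 = 26
Writing each c_i in base p = 3:
  c_1 = 77 = 2·3^0 + 1·3^1 + 2·3^2 + 2·3^3
  c_2 = 21 = 0·3^0 + 1·3^1 + 2·3^2
  c_3 = 78 = 0·3^0 + 2·3^1 + 2·3^2 + 2·3^3
  c_4 = 26 = 2·3^0 + 2·3^1 + 2·3^2
λ_0 = (2, 0, 0, 2)
λ_1 = (1, 1, 2, 2)
λ_2 = (2, 2, 2, 2)
λ_3 = (2, 0, 2, 0)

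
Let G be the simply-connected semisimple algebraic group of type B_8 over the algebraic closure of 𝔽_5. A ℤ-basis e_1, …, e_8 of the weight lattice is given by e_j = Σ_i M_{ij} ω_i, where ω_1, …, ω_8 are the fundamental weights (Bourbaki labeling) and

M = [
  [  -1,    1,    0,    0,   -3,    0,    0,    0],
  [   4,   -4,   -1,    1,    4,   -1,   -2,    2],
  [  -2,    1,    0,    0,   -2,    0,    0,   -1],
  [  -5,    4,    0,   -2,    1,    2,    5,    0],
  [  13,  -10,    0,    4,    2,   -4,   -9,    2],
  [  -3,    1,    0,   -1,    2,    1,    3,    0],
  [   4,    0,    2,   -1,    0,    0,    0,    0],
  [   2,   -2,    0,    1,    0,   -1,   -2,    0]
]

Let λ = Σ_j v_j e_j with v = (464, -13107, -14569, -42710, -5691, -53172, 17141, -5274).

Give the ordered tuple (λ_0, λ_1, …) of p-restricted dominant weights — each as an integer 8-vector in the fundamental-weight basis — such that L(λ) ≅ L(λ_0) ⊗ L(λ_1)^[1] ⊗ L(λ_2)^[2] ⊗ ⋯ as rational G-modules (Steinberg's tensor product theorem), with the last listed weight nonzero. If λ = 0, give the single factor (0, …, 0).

((2, 1, 1, 2, 1, 0, 3, 2), (0, 4, 4, 3, 0, 1, 0, 4), (0, 3, 4, 3, 0, 3, 2, 2), (3, 3, 0, 4, 2, 0, 3, 1), (0, 3, 4, 1, 4, 4, 4, 0), (1, 3, 0, 1, 0, 4, 4, 1))

Change of basis e → ω: c = M·v where v = (464, -13107, -14569, -42710, -5691, -53172, 17141, -5274):
  c_1 = (-1)·(464) + (1)·(-13107) + (0)·(-14569) + (0)·(-42710) + (-3)·(-5691) + (0)·(-53172) + 0·17141 + (0)·(-5274) = 3502
  c_2 = 4·464 + (-4)·(-13107) + (-1)·(-14569) + (1)·(-42710) + (4)·(-5691) + (-1)·(-53172) + (-2)·(17141) + (2)·(-5274) = 11721
  c_3 = (-2)·(464) + (1)·(-13107) + (0)·(-14569) + (0)·(-42710) + (-2)·(-5691) + (0)·(-53172) + 0·17141 + (-1)·(-5274) = 2621
  c_4 = (-5)·(464) + (4)·(-13107) + (0)·(-14569) + (-2)·(-42710) + (1)·(-5691) + (2)·(-53172) + 5·17141 + (0)·(-5274) = 4342
  c_5 = 13·464 + (-10)·(-13107) + (0)·(-14569) + (4)·(-42710) + (2)·(-5691) + (-4)·(-53172) + (-9)·(17141) + (2)·(-5274) = 2751
  c_6 = (-3)·(464) + (1)·(-13107) + (0)·(-14569) + (-1)·(-42710) + (2)·(-5691) + (1)·(-53172) + 3·17141 + (0)·(-5274) = 15080
  c_7 = 4·464 + (0)·(-13107) + (2)·(-14569) + (-1)·(-42710) + (0)·(-5691) + (0)·(-53172) + 0·17141 + (0)·(-5274) = 15428
  c_8 = 2·464 + (-2)·(-13107) + (0)·(-14569) + (1)·(-42710) + (0)·(-5691) + (-1)·(-53172) + (-2)·(17141) + (0)·(-5274) = 3322
p = 5; digits c_i = Σ_j d_{ij}·5^j, 0 ≤ d_{ij} < 5:
  c_1 = 3502 = 2·5^0 + 0·5^1 + 0·5^2 + 3·5^3 + 0·5^4 + 1·5^5
  c_2 = 11721 = 1·5^0 + 4·5^1 + 3·5^2 + 3·5^3 + 3·5^4 + 3·5^5
  c_3 = 2621 = 1·5^0 + 4·5^1 + 4·5^2 + 0·5^3 + 4·5^4
  c_4 = 4342 = 2·5^0 + 3·5^1 + 3·5^2 + 4·5^3 + 1·5^4 + 1·5^5
  c_5 = 2751 = 1·5^0 + 0·5^1 + 0·5^2 + 2·5^3 + 4·5^4
  c_6 = 15080 = 0·5^0 + 1·5^1 + 3·5^2 + 0·5^3 + 4·5^4 + 4·5^5
  c_7 = 15428 = 3·5^0 + 0·5^1 + 2·5^2 + 3·5^3 + 4·5^4 + 4·5^5
  c_8 = 3322 = 2·5^0 + 4·5^1 + 2·5^2 + 1·5^3 + 0·5^4 + 1·5^5
λ_0 = (2, 1, 1, 2, 1, 0, 3, 2)
λ_1 = (0, 4, 4, 3, 0, 1, 0, 4)
λ_2 = (0, 3, 4, 3, 0, 3, 2, 2)
λ_3 = (3, 3, 0, 4, 2, 0, 3, 1)
λ_4 = (0, 3, 4, 1, 4, 4, 4, 0)
λ_5 = (1, 3, 0, 1, 0, 4, 4, 1)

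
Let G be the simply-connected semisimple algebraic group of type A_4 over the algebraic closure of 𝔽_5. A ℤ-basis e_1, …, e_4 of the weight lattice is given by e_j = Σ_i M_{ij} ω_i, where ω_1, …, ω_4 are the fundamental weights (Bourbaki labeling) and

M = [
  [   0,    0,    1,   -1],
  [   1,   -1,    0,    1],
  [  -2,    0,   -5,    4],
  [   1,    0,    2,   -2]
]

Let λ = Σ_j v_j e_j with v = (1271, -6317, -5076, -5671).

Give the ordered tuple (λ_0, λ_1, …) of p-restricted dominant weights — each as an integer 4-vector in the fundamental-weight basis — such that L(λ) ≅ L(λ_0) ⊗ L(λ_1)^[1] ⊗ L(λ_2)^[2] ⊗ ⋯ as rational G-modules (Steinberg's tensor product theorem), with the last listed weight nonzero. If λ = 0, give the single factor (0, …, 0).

((0, 2, 4, 1), (4, 3, 0, 2), (3, 1, 1, 3), (4, 0, 1, 4), (0, 3, 0, 3))

Change of basis e → ω: c = M·v where v = (1271, -6317, -5076, -5671):
  c_1 = 0·1271 + (0)·(-6317) + (1)·(-5076) + (-1)·(-5671) = 595
  c_2 = 1·1271 + (-1)·(-6317) + (0)·(-5076) + (1)·(-5671) = 1917
  c_3 = (-2)·(1271) + (0)·(-6317) + (-5)·(-5076) + (4)·(-5671) = 154
  c_4 = 1·1271 + (0)·(-6317) + (2)·(-5076) + (-2)·(-5671) = 2461
Expand coordinatewise in base 5:
  c_1 = 595 = 0·5^0 + 4·5^1 + 3·5^2 + 4·5^3
  c_2 = 1917 = 2·5^0 + 3·5^1 + 1·5^2 + 0·5^3 + 3·5^4
  c_3 = 154 = 4·5^0 + 0·5^1 + 1·5^2 + 1·5^3
  c_4 = 2461 = 1·5^0 + 2·5^1 + 3·5^2 + 4·5^3 + 3·5^4
p-restricted factor λ_0 = (0, 2, 4, 1)
p-restricted factor λ_1 = (4, 3, 0, 2)
p-restricted factor λ_2 = (3, 1, 1, 3)
p-restricted factor λ_3 = (4, 0, 1, 4)
p-restricted factor λ_4 = (0, 3, 0, 3)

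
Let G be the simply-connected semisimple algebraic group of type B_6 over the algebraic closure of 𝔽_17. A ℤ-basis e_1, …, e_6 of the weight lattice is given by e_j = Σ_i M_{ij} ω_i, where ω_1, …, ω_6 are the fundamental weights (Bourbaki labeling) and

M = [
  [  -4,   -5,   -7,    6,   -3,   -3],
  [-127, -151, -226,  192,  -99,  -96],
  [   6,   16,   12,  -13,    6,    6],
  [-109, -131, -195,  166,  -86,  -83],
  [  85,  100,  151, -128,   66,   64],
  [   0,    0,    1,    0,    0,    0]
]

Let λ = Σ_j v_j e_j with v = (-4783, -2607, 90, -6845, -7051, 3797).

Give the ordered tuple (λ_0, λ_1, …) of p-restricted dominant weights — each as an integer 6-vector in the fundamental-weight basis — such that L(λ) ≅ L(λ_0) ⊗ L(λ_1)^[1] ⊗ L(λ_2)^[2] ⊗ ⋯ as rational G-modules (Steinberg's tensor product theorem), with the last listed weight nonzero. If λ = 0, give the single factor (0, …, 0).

ω-coordinates c = M·v, v = (-4783, -2607, 90, -6845, -7051, 3797):
  c_1 = (-4)·(-4783) + (-5)·(-2607) + (-7)·(90) + (6)·(-6845) + (-3)·(-7051) + (-3)·(3797) = 229
  c_2 = (-127)·(-4783) + (-151)·(-2607) + (-226)·(90) + (192)·(-6845) + (-99)·(-7051) + (-96)·(3797) = 55
  c_3 = (6)·(-4783) + (16)·(-2607) + (12)·(90) + (-13)·(-6845) + (6)·(-7051) + (6)·(3797) = 131
  c_4 = (-109)·(-4783) + (-131)·(-2607) + (-195)·(90) + (166)·(-6845) + (-86)·(-7051) + (-83)·(3797) = 279
  c_5 = (85)·(-4783) + (100)·(-2607) + (151)·(90) + (-128)·(-6845) + (66)·(-7051) + (64)·(3797) = 137
  c_6 = (0)·(-4783) + (0)·(-2607) + (1)·(90) + (0)·(-6845) + (0)·(-7051) + (0)·(3797) = 90
p = 17; digits c_i = Σ_j d_{ij}·17^j, 0 ≤ d_{ij} < 17:
  c_1 = 229 = 8·17^0 + 13·17^1
  c_2 = 55 = 4·17^0 + 3·17^1
  c_3 = 131 = 12·17^0 + 7·17^1
  c_4 = 279 = 7·17^0 + 16·17^1
  c_5 = 137 = 1·17^0 + 8·17^1
  c_6 = 90 = 5·17^0 + 5·17^1
λ_0 = (8, 4, 12, 7, 1, 5)
λ_1 = (13, 3, 7, 16, 8, 5)

((8, 4, 12, 7, 1, 5), (13, 3, 7, 16, 8, 5))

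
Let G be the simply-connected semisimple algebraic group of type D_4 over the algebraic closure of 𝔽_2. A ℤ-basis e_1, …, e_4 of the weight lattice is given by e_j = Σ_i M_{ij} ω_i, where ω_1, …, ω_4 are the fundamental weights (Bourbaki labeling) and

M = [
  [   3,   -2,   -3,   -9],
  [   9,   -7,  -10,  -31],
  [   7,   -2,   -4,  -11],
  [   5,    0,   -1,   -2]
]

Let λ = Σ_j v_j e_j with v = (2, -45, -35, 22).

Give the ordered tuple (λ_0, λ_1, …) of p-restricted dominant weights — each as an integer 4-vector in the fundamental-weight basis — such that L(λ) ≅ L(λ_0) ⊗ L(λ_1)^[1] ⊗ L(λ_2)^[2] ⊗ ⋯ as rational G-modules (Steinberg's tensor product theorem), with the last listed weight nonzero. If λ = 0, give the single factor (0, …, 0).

((1, 1, 0, 1), (1, 0, 1, 0))

Converting to the ω-basis (c_i = row i of M dotted with v = (2, -45, -35, 22)):
  c_1 = 3·2 + (-2)·(-45) + (-3)·(-35) + (-9)·(22) = 3
  c_2 = 9·2 + (-7)·(-45) + (-10)·(-35) + (-31)·(22) = 1
  c_3 = 7·2 + (-2)·(-45) + (-4)·(-35) + (-11)·(22) = 2
  c_4 = 5·2 + (0)·(-45) + (-1)·(-35) + (-2)·(22) = 1
Base-2 expansion of each c_i:
  c_1 = 3 = 1·2^0 + 1·2^1
  c_2 = 1 = 1·2^0
  c_3 = 2 = 0·2^0 + 1·2^1
  c_4 = 1 = 1·2^0
p-restricted factor λ_0 = (1, 1, 0, 1)
p-restricted factor λ_1 = (1, 0, 1, 0)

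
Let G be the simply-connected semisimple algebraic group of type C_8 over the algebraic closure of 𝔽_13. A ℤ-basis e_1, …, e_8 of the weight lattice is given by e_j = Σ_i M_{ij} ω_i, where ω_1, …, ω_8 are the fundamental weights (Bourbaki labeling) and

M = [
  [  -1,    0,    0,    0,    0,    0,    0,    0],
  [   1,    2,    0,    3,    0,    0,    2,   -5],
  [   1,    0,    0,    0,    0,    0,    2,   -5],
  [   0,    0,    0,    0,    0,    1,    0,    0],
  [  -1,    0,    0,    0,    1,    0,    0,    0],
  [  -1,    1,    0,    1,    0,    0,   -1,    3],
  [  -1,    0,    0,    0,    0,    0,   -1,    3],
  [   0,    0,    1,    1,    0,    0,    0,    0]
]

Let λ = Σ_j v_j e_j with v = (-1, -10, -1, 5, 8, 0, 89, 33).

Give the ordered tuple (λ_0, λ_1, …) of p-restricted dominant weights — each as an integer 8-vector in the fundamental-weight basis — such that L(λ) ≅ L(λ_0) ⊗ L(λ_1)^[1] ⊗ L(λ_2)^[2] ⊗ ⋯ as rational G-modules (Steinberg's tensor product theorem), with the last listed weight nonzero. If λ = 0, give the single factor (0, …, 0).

Converting to the ω-basis (c_i = row i of M dotted with v = (-1, -10, -1, 5, 8, 0, 89, 33)):
  c_1 = (-1)·(-1) + (0)·(-10) + (0)·(-1) + (0)·(5) + (0)·(8) + (0)·(0) + (0)·(89) + (0)·(33) = 1
  c_2 = (1)·(-1) + (2)·(-10) + (0)·(-1) + (3)·(5) + (0)·(8) + (0)·(0) + (2)·(89) + (-5)·(33) = 7
  c_3 = (1)·(-1) + (0)·(-10) + (0)·(-1) + (0)·(5) + (0)·(8) + (0)·(0) + (2)·(89) + (-5)·(33) = 12
  c_4 = (0)·(-1) + (0)·(-10) + (0)·(-1) + (0)·(5) + (0)·(8) + (1)·(0) + (0)·(89) + (0)·(33) = 0
  c_5 = (-1)·(-1) + (0)·(-10) + (0)·(-1) + (0)·(5) + (1)·(8) + (0)·(0) + (0)·(89) + (0)·(33) = 9
  c_6 = (-1)·(-1) + (1)·(-10) + (0)·(-1) + (1)·(5) + (0)·(8) + (0)·(0) + (-1)·(89) + (3)·(33) = 6
  c_7 = (-1)·(-1) + (0)·(-10) + (0)·(-1) + (0)·(5) + (0)·(8) + (0)·(0) + (-1)·(89) + (3)·(33) = 11
  c_8 = (0)·(-1) + (0)·(-10) + (1)·(-1) + (1)·(5) + (0)·(8) + (0)·(0) + (0)·(89) + (0)·(33) = 4
Expand coordinatewise in base 13:
  c_1 = 1 = 1·13^0
  c_2 = 7 = 7·13^0
  c_3 = 12 = 12·13^0
  c_4 = 0
  c_5 = 9 = 9·13^0
  c_6 = 6 = 6·13^0
  c_7 = 11 = 11·13^0
  c_8 = 4 = 4·13^0
Factor λ_0 = (1, 7, 12, 0, 9, 6, 11, 4)

((1, 7, 12, 0, 9, 6, 11, 4),)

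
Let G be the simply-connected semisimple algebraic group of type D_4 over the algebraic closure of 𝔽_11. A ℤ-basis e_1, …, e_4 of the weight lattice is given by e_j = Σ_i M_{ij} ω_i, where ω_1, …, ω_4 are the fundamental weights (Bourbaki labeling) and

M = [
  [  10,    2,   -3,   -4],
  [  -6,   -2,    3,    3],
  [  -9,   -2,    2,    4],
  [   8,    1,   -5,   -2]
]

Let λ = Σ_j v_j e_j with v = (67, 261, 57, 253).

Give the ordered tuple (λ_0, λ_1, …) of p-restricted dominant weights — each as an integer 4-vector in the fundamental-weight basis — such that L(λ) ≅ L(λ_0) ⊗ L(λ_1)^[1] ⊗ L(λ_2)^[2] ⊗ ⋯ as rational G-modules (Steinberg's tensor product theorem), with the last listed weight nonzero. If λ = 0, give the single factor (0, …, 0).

((9, 6, 1, 6),)

Change of basis e → ω: c = M·v where v = (67, 261, 57, 253):
  c_1 = (10)·(67) + (2)·(261) + (-3)·(57) + (-4)·(253) = 9
  c_2 = (-6)·(67) + (-2)·(261) + (3)·(57) + (3)·(253) = 6
  c_3 = (-9)·(67) + (-2)·(261) + (2)·(57) + (4)·(253) = 1
  c_4 = (8)·(67) + (1)·(261) + (-5)·(57) + (-2)·(253) = 6
Writing each c_i in base p = 11:
  c_1 = 9 = 9·11^0
  c_2 = 6 = 6·11^0
  c_3 = 1 = 1·11^0
  c_4 = 6 = 6·11^0
λ_0 = (9, 6, 1, 6)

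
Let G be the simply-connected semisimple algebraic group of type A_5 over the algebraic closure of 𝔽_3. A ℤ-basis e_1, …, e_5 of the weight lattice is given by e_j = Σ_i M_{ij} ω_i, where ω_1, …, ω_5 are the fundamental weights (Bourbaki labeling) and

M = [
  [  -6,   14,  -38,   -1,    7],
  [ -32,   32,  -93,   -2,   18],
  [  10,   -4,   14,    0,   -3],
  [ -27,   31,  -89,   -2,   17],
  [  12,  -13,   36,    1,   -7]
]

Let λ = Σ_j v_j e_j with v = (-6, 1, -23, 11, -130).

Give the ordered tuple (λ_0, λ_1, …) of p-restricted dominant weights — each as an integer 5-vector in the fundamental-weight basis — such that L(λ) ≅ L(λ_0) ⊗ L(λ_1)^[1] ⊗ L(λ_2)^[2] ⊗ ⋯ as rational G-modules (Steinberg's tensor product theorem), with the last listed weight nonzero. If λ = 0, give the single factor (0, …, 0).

((0, 1, 1, 2, 2), (1, 0, 1, 2, 2))

Change of basis e → ω: c = M·v where v = (-6, 1, -23, 11, -130):
  c_1 = (-6)·(-6) + 14·1 + (-38)·(-23) + (-1)·(11) + (7)·(-130) = 3
  c_2 = (-32)·(-6) + 32·1 + (-93)·(-23) + (-2)·(11) + (18)·(-130) = 1
  c_3 = (10)·(-6) + (-4)·(1) + (14)·(-23) + 0·11 + (-3)·(-130) = 4
  c_4 = (-27)·(-6) + 31·1 + (-89)·(-23) + (-2)·(11) + (17)·(-130) = 8
  c_5 = (12)·(-6) + (-13)·(1) + (36)·(-23) + 1·11 + (-7)·(-130) = 8
p = 3; digits c_i = Σ_j d_{ij}·3^j, 0 ≤ d_{ij} < 3:
  c_1 = 3 = 0·3^0 + 1·3^1
  c_2 = 1 = 1·3^0
  c_3 = 4 = 1·3^0 + 1·3^1
  c_4 = 8 = 2·3^0 + 2·3^1
  c_5 = 8 = 2·3^0 + 2·3^1
Factor λ_0 = (0, 1, 1, 2, 2)
Factor λ_1 = (1, 0, 1, 2, 2)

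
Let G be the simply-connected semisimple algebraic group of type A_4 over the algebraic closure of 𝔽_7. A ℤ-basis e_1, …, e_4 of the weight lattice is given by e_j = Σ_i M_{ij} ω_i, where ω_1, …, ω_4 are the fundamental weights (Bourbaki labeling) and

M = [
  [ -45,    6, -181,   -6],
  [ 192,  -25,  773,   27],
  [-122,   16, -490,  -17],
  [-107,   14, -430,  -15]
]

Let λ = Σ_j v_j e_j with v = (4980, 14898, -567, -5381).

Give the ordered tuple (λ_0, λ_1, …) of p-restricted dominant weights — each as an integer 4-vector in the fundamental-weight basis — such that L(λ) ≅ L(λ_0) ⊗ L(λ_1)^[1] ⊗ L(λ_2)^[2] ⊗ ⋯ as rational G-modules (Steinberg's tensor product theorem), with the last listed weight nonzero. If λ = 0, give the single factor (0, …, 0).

Change of basis e → ω: c = M·v where v = (4980, 14898, -567, -5381):
  c_1 = (-45)·(4980) + (6)·(14898) + (-181)·(-567) + (-6)·(-5381) = 201
  c_2 = (192)·(4980) + (-25)·(14898) + (773)·(-567) + (27)·(-5381) = 132
  c_3 = (-122)·(4980) + (16)·(14898) + (-490)·(-567) + (-17)·(-5381) = 115
  c_4 = (-107)·(4980) + (14)·(14898) + (-430)·(-567) + (-15)·(-5381) = 237
p = 7; digits c_i = Σ_j d_{ij}·7^j, 0 ≤ d_{ij} < 7:
  c_1 = 201 = 5·7^0 + 0·7^1 + 4·7^2
  c_2 = 132 = 6·7^0 + 4·7^1 + 2·7^2
  c_3 = 115 = 3·7^0 + 2·7^1 + 2·7^2
  c_4 = 237 = 6·7^0 + 5·7^1 + 4·7^2
λ_0 = (5, 6, 3, 6)
λ_1 = (0, 4, 2, 5)
λ_2 = (4, 2, 2, 4)

((5, 6, 3, 6), (0, 4, 2, 5), (4, 2, 2, 4))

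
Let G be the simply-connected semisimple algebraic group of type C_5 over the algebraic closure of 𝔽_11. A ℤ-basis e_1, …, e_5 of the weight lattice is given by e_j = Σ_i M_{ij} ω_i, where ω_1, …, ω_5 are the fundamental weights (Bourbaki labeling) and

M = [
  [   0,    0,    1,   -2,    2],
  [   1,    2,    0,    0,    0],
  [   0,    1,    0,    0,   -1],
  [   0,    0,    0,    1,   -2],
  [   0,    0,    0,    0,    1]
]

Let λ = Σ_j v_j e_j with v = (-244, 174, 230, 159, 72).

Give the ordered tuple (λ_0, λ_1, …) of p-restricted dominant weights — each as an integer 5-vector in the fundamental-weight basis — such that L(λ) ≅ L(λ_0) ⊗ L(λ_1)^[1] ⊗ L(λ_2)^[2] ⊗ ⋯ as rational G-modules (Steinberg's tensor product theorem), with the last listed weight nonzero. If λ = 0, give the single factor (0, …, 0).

((1, 5, 3, 4, 6), (5, 9, 9, 1, 6))

In the fundamental-weight basis, λ has coordinates c = M·v (v = (-244, 174, 230, 159, 72)):
  c_1 = 0*-244 + 0*174 + 1*230 + -2*159 + 2*72 = 56
  c_2 = 1*-244 + 2*174 + 0*230 + 0*159 + 0*72 = 104
  c_3 = 0*-244 + 1*174 + 0*230 + 0*159 + -1*72 = 102
  c_4 = 0*-244 + 0*174 + 0*230 + 1*159 + -2*72 = 15
  c_5 = 0*-244 + 0*174 + 0*230 + 0*159 + 1*72 = 72
Base-11 expansion of each c_i:
  c_1 = 56 = 1·11^0 + 5·11^1
  c_2 = 104 = 5·11^0 + 9·11^1
  c_3 = 102 = 3·11^0 + 9·11^1
  c_4 = 15 = 4·11^0 + 1·11^1
  c_5 = 72 = 6·11^0 + 6·11^1
Factor λ_0 = (1, 5, 3, 4, 6)
Factor λ_1 = (5, 9, 9, 1, 6)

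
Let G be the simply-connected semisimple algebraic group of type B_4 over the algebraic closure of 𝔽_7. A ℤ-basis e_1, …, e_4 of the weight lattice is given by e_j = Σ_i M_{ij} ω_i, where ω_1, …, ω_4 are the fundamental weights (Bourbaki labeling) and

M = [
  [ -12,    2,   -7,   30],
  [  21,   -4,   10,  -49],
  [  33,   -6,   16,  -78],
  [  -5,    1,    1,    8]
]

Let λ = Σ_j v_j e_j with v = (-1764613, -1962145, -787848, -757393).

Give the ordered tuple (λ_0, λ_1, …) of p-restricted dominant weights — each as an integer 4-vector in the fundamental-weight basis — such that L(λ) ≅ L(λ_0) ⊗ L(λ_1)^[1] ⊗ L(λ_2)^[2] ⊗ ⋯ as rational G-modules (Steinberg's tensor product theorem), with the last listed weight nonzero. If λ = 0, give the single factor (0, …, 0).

((0, 4, 2, 5), (2, 0, 2, 1), (6, 2, 1, 4), (2, 4, 6, 5), (4, 3, 4, 5), (2, 1, 0, 0))

Compute c_i = Σ_j M_{ij} v_j with v = (-1764613, -1962145, -787848, -757393):
  c_1 = -12*-1764613 + 2*-1962145 + -7*-787848 + 30*-757393 = 44212
  c_2 = 21*-1764613 + -4*-1962145 + 10*-787848 + -49*-757393 = 25484
  c_3 = 33*-1764613 + -6*-1962145 + 16*-787848 + -78*-757393 = 11727
  c_4 = -5*-1764613 + 1*-1962145 + 1*-787848 + 8*-757393 = 13928
Writing each c_i in base p = 7:
  c_1 = 44212 = 0·7^0 + 2·7^1 + 6·7^2 + 2·7^3 + 4·7^4 + 2·7^5
  c_2 = 25484 = 4·7^0 + 0·7^1 + 2·7^2 + 4·7^3 + 3·7^4 + 1·7^5
  c_3 = 11727 = 2·7^0 + 2·7^1 + 1·7^2 + 6·7^3 + 4·7^4
  c_4 = 13928 = 5·7^0 + 1·7^1 + 4·7^2 + 5·7^3 + 5·7^4
Factor λ_0 = (0, 4, 2, 5)
Factor λ_1 = (2, 0, 2, 1)
Factor λ_2 = (6, 2, 1, 4)
Factor λ_3 = (2, 4, 6, 5)
Factor λ_4 = (4, 3, 4, 5)
Factor λ_5 = (2, 1, 0, 0)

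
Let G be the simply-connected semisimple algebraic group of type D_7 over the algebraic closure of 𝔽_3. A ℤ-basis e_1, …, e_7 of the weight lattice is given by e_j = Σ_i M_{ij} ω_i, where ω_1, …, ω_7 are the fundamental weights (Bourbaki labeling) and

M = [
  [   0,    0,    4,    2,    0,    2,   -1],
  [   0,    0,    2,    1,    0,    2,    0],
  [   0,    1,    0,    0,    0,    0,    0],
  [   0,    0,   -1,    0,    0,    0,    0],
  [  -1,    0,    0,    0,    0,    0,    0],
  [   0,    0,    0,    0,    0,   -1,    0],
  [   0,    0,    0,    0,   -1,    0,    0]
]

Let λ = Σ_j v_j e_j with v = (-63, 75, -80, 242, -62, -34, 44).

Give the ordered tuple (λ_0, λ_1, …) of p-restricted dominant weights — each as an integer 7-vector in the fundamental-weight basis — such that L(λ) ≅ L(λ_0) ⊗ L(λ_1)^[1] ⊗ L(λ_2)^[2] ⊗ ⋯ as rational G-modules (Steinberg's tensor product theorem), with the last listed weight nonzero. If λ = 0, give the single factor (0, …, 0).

In the fundamental-weight basis, λ has coordinates c = M·v (v = (-63, 75, -80, 242, -62, -34, 44)):
  c_1 = (0)·(-63) + (0)·(75) + (4)·(-80) + (2)·(242) + (0)·(-62) + (2)·(-34) + (-1)·(44) = 52
  c_2 = (0)·(-63) + (0)·(75) + (2)·(-80) + (1)·(242) + (0)·(-62) + (2)·(-34) + (0)·(44) = 14
  c_3 = (0)·(-63) + (1)·(75) + (0)·(-80) + (0)·(242) + (0)·(-62) + (0)·(-34) + (0)·(44) = 75
  c_4 = (0)·(-63) + (0)·(75) + (-1)·(-80) + (0)·(242) + (0)·(-62) + (0)·(-34) + (0)·(44) = 80
  c_5 = (-1)·(-63) + (0)·(75) + (0)·(-80) + (0)·(242) + (0)·(-62) + (0)·(-34) + (0)·(44) = 63
  c_6 = (0)·(-63) + (0)·(75) + (0)·(-80) + (0)·(242) + (0)·(-62) + (-1)·(-34) + (0)·(44) = 34
  c_7 = (0)·(-63) + (0)·(75) + (0)·(-80) + (0)·(242) + (-1)·(-62) + (0)·(-34) + (0)·(44) = 62
Writing each c_i in base p = 3:
  c_1 = 52 = 1·3^0 + 2·3^1 + 2·3^2 + 1·3^3
  c_2 = 14 = 2·3^0 + 1·3^1 + 1·3^2
  c_3 = 75 = 0·3^0 + 1·3^1 + 2·3^2 + 2·3^3
  c_4 = 80 = 2·3^0 + 2·3^1 + 2·3^2 + 2·3^3
  c_5 = 63 = 0·3^0 + 0·3^1 + 1·3^2 + 2·3^3
  c_6 = 34 = 1·3^0 + 2·3^1 + 0·3^2 + 1·3^3
  c_7 = 62 = 2·3^0 + 2·3^1 + 0·3^2 + 2·3^3
Factor λ_0 = (1, 2, 0, 2, 0, 1, 2)
Factor λ_1 = (2, 1, 1, 2, 0, 2, 2)
Factor λ_2 = (2, 1, 2, 2, 1, 0, 0)
Factor λ_3 = (1, 0, 2, 2, 2, 1, 2)

((1, 2, 0, 2, 0, 1, 2), (2, 1, 1, 2, 0, 2, 2), (2, 1, 2, 2, 1, 0, 0), (1, 0, 2, 2, 2, 1, 2))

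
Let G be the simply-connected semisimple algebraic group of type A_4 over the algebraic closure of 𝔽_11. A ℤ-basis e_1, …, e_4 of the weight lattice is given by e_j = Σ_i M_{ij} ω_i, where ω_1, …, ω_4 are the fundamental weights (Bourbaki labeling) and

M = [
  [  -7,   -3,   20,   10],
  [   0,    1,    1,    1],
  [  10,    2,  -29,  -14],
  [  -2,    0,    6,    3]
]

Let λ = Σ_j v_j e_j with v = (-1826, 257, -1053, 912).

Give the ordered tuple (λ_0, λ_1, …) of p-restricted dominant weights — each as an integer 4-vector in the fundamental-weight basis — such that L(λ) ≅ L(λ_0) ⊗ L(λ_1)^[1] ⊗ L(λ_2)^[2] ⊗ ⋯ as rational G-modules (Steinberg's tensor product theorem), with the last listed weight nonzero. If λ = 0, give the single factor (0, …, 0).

((5, 6, 1, 4), (6, 10, 2, 6))

Compute c_i = Σ_j M_{ij} v_j with v = (-1826, 257, -1053, 912):
  c_1 = (-7)·(-1826) + (-3)·(257) + (20)·(-1053) + 10·912 = 71
  c_2 = (0)·(-1826) + 1·257 + (1)·(-1053) + 1·912 = 116
  c_3 = (10)·(-1826) + 2·257 + (-29)·(-1053) + (-14)·(912) = 23
  c_4 = (-2)·(-1826) + 0·257 + (6)·(-1053) + 3·912 = 70
Base-11 expansion of each c_i:
  c_1 = 71 = 5·11^0 + 6·11^1
  c_2 = 116 = 6·11^0 + 10·11^1
  c_3 = 23 = 1·11^0 + 2·11^1
  c_4 = 70 = 4·11^0 + 6·11^1
Factor λ_0 = (5, 6, 1, 4)
Factor λ_1 = (6, 10, 2, 6)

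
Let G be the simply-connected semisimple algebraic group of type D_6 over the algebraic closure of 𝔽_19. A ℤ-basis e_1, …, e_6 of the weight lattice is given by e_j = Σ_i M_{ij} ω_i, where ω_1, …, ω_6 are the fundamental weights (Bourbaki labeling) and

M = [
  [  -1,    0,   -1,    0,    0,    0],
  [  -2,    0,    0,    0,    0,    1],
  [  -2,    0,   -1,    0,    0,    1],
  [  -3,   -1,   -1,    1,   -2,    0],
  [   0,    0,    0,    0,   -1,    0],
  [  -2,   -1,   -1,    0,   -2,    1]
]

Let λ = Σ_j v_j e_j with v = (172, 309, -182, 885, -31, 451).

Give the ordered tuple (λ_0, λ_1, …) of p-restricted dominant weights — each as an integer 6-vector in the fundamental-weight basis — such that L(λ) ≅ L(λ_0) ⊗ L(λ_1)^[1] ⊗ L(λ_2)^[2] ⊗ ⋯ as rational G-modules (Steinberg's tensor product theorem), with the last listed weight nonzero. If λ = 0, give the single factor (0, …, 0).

((10, 12, 4, 0, 12, 4), (0, 5, 15, 16, 1, 2))

ω-coordinates c = M·v, v = (172, 309, -182, 885, -31, 451):
  c_1 = -1*172 + 0*309 + -1*-182 + 0*885 + 0*-31 + 0*451 = 10
  c_2 = -2*172 + 0*309 + 0*-182 + 0*885 + 0*-31 + 1*451 = 107
  c_3 = -2*172 + 0*309 + -1*-182 + 0*885 + 0*-31 + 1*451 = 289
  c_4 = -3*172 + -1*309 + -1*-182 + 1*885 + -2*-31 + 0*451 = 304
  c_5 = 0*172 + 0*309 + 0*-182 + 0*885 + -1*-31 + 0*451 = 31
  c_6 = -2*172 + -1*309 + -1*-182 + 0*885 + -2*-31 + 1*451 = 42
Writing each c_i in base p = 19:
  c_1 = 10 = 10·19^0
  c_2 = 107 = 12·19^0 + 5·19^1
  c_3 = 289 = 4·19^0 + 15·19^1
  c_4 = 304 = 0·19^0 + 16·19^1
  c_5 = 31 = 12·19^0 + 1·19^1
  c_6 = 42 = 4·19^0 + 2·19^1
p-restricted factor λ_0 = (10, 12, 4, 0, 12, 4)
p-restricted factor λ_1 = (0, 5, 15, 16, 1, 2)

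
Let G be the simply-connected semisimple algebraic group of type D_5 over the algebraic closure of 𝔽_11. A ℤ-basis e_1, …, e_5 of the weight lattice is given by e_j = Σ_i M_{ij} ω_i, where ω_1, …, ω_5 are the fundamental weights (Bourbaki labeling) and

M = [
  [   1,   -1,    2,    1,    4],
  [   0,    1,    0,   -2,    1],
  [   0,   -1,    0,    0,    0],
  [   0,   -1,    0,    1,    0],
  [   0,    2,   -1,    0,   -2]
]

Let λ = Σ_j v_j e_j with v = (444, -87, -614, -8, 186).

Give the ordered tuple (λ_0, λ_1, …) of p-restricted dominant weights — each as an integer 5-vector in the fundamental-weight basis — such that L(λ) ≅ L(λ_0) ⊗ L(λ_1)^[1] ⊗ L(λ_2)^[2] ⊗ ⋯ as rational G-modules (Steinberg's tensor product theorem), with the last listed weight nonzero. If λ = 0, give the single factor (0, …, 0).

((6, 5, 10, 2, 2), (3, 10, 7, 7, 6))

Converting to the ω-basis (c_i = row i of M dotted with v = (444, -87, -614, -8, 186)):
  c_1 = (1)·(444) + (-1)·(-87) + (2)·(-614) + (1)·(-8) + (4)·(186) = 39
  c_2 = (0)·(444) + (1)·(-87) + (0)·(-614) + (-2)·(-8) + (1)·(186) = 115
  c_3 = (0)·(444) + (-1)·(-87) + (0)·(-614) + (0)·(-8) + (0)·(186) = 87
  c_4 = (0)·(444) + (-1)·(-87) + (0)·(-614) + (1)·(-8) + (0)·(186) = 79
  c_5 = (0)·(444) + (2)·(-87) + (-1)·(-614) + (0)·(-8) + (-2)·(186) = 68
Base-11 expansion of each c_i:
  c_1 = 39 = 6·11^0 + 3·11^1
  c_2 = 115 = 5·11^0 + 10·11^1
  c_3 = 87 = 10·11^0 + 7·11^1
  c_4 = 79 = 2·11^0 + 7·11^1
  c_5 = 68 = 2·11^0 + 6·11^1
Factor λ_0 = (6, 5, 10, 2, 2)
Factor λ_1 = (3, 10, 7, 7, 6)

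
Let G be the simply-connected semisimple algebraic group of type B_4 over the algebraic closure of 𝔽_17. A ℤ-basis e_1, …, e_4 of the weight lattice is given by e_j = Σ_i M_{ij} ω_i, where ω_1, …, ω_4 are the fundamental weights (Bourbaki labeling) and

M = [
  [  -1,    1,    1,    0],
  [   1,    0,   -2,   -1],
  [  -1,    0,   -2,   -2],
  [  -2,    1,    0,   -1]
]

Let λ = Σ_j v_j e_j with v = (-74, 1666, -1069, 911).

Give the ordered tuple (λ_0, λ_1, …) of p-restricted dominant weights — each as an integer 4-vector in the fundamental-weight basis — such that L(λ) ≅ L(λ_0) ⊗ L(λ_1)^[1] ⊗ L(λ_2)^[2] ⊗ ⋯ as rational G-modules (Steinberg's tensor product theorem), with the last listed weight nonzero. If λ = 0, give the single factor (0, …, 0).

ω-coordinates c = M·v, v = (-74, 1666, -1069, 911):
  c_1 = (-1)·(-74) + 1·1666 + (1)·(-1069) + 0·911 = 671
  c_2 = (1)·(-74) + 0·1666 + (-2)·(-1069) + (-1)·(911) = 1153
  c_3 = (-1)·(-74) + 0·1666 + (-2)·(-1069) + (-2)·(911) = 390
  c_4 = (-2)·(-74) + 1·1666 + (0)·(-1069) + (-1)·(911) = 903
Expand coordinatewise in base 17:
  c_1 = 671 = 8·17^0 + 5·17^1 + 2·17^2
  c_2 = 1153 = 14·17^0 + 16·17^1 + 3·17^2
  c_3 = 390 = 16·17^0 + 5·17^1 + 1·17^2
  c_4 = 903 = 2·17^0 + 2·17^1 + 3·17^2
p-restricted factor λ_0 = (8, 14, 16, 2)
p-restricted factor λ_1 = (5, 16, 5, 2)
p-restricted factor λ_2 = (2, 3, 1, 3)

((8, 14, 16, 2), (5, 16, 5, 2), (2, 3, 1, 3))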